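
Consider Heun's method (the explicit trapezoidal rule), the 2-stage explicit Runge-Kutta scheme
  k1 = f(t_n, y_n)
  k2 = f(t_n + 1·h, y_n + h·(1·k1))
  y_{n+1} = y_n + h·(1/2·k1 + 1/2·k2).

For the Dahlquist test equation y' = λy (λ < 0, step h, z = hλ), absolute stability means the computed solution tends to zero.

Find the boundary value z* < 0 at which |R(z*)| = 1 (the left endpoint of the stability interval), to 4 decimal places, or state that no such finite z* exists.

left endpoint -2.0000.

On y'=λy, z=hλ:
  order 2, 2-stage ⇒ R(z)=1+z+z^2/2
  (e.g. R(-0.76)=0.52880, |R|=0.52880)

Solve |R(x)|<1 on ℝ⁻.
x=-0.76: |R|=0.5288
|R(-2.31)|=1.3580 |R(-2.03)|=1.0304 |R(-0.56)|=0.5968
Bisect:
  x_lo=-2.6291 |R|=1.8270  x_hi=-0.1027 |R|=0.9026
  mid=-1.36589 |R|=0.56694 →hi
  mid=-1.99751 |R|=0.99751 →hi
  mid=-2.31331 |R|=1.36240 →lo
  mid=-2.15541 |R|=1.16749 →lo
  mid=-2.07646 |R|=1.07938 →lo
  mid=-2.03698 |R|=1.03767 →lo
  mid=-2.01724 |R|=1.01739 →lo
  mid=-2.00737 |R|=1.00740 →lo
  ...
  [-2.00013,-1.99997] ⇒ x*=-2.0000
Interval (-2.0000, 0).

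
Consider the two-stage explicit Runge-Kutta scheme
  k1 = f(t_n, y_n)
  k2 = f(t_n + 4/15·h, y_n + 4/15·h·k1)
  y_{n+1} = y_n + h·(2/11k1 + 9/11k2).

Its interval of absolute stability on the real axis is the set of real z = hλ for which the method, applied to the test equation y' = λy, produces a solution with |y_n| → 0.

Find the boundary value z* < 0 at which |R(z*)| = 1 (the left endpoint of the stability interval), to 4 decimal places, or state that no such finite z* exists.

Set f=λy, z=hλ:
  k1=λy_n ⇒ h·k1=z·y_n;  k2=λ(1+4/15z)y_n ⇒ h·k2=z(1+4/15z)y_n
  y_{n+1}/y_n = 1 + 2/11z + 9/11z(1+4/15z) = 1 + z + 12/55z²
  R(z) = 1 + z + 12/55z².

Find x<0 with |R(x)|<1.
x=-1.09: |R|=0.1692
R=1: x+12/55x²=0 ⇒ x=−55/12=-4.5833; min R=1−1/(4·12/55)=-0.1458>−1
Confirm numerically:
  x=-4.533: |R|=0.95022 <1
  x=-3.167: |R|=0.02134 <1
  x=-2.598: |R|=0.12536 <1
  x=-2.084: |R|=0.13642 <1
  x=-5.063: |R|=1.52987 >1
  x=-4.894: |R|=1.33172 >1
Interval (-4.5833, 0).

left endpoint -4.5833.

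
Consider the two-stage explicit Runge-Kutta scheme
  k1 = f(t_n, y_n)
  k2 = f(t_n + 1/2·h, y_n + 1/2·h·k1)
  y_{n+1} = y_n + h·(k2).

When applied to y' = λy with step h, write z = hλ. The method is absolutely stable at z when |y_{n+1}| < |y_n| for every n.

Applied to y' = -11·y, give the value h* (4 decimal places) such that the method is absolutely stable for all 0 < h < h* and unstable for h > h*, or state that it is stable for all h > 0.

On y'=λy, z=hλ:
  k1=λy_n ⇒ h·k1=z·y_n;  k2=λ(1+1/2z)y_n ⇒ h·k2=z(1+1/2z)y_n
  y_{n+1}/y_n = 1 + z(1+1/2z) = 1 + z + 1/2z²
  R(z) = 1 + z + 1/2z².

Find x<0 with |R(x)|<1.
x=-0.65: |R|=0.5613
R=1: x+1/2x²=0 ⇒ x=−2=-2.0000; min R=1−1/(4·1/2)=0.5000>−1
Confirm numerically:
  x=-1.923: |R|=0.92596 <1
  x=-1.438: |R|=0.59592 <1
  x=-1.053: |R|=0.50140 <1
  x=-2.377: |R|=1.44806 >1
  x=-2.302: |R|=1.34760 >1
  x=-2.276: |R|=1.31409 >1
So |R|<1 on (-2.0000, 0).

(-2.0000,0); λ=-11 ⇒ h* = (2)/11 = 0.1818.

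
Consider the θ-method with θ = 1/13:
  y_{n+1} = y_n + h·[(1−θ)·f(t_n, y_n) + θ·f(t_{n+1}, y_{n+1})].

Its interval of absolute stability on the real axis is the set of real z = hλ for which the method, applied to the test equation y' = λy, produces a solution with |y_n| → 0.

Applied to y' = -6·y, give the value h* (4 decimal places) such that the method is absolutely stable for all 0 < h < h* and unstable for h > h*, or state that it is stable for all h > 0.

(-2.3636,0); λ=-6 ⇒ h* = (26/11)/6 = 0.3939.

On y'=λy, z=hλ:
  y_{n+1} = y_n + z·[12/13·y_n + 1/13·y_{n+1}] ⇒ (1 − 1/13z)y_{n+1} = (1 + 12/13z)y_n
  Hence R(z) = (1 + 12/13z)/(1 − 1/13z).

Find x<0 with |R(x)|<1.
x=-0.82: |R|=0.2287
R=−1: 1+12/13x = −1+1/13x ⇒ -11/13x=2 ⇒ x=2/(-11/13)=-2.3636
Confirm numerically:
  x=-1.828: |R|=0.60264 <1
  x=-1.652: |R|=0.46574 <1
  x=-1.269: |R|=0.15614 <1
  x=-1.035: |R|=0.04133 <1
  x=-2.597: |R|=1.16458 >1
  x=-2.404: |R|=1.02882 >1
Interval (-2.3636, 0).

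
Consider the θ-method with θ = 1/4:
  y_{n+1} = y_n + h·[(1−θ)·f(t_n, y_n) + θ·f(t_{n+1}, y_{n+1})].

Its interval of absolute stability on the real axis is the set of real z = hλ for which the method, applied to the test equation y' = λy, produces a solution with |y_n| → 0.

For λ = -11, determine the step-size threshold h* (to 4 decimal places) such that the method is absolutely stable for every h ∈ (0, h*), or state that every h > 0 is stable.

Test eqn y'=λy, z=hλ:
  y_{n+1} = y_n + z·[3/4·y_n + 1/4·y_{n+1}] ⇒ (1 − 1/4z)y_{n+1} = (1 + 3/4z)y_n
  R(z) = (1 + 3/4z)/(1 − 1/4z).

Need |R(x)|<1, x<0.
x=-0.73: |R|=0.3827
R=−1: 1+3/4x = −1+1/4x ⇒ -1/2x=2 ⇒ x=2/(-1/2)=-4.0000
Confirm numerically:
  x=-3.891: |R|=0.97237 <1
  x=-3.796: |R|=0.94767 <1
  x=-2.853: |R|=0.66526 <1
  x=-2.662: |R|=0.59832 <1
  x=-4.413: |R|=1.09818 >1
  x=-4.366: |R|=1.08750 >1
  x=-4.291: |R|=1.07020 >1
Interval (-4.0000, 0).

(-4.0000,0); λ=-11 ⇒ h* = (4)/11 = 0.3636.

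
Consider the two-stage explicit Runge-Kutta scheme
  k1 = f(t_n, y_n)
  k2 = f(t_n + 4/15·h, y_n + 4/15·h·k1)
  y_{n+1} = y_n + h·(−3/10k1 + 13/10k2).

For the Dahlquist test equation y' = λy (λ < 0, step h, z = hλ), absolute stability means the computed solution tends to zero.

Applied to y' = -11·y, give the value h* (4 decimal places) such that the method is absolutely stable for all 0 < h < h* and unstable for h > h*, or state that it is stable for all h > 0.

(-2.8846,0); λ=-11 ⇒ h* = (75/26)/11 = 0.2622.

With y'=λy (z=hλ):
  k1=λy_n ⇒ h·k1=z·y_n;  k2=λ(1+4/15z)y_n ⇒ h·k2=z(1+4/15z)y_n
  y_{n+1}/y_n = 1 − 3/10z + 13/10z(1+4/15z) = 1 + z + 26/75z²
  ⇒ R(z) = 1 + z + 26/75z².

Solve |R(x)|<1 on ℝ⁻.
x=-0.49: |R|=0.5932
R=1: x+26/75x²=0 ⇒ x=−75/26=-2.8846; min R=1−1/(4·26/75)=0.2788>−1
Confirm numerically:
  x=-2.055: |R|=0.40898 <1
  x=-2.010: |R|=0.39057 <1
  x=-1.301: |R|=0.28577 <1
  x=-1.231: |R|=0.29433 <1
  x=-3.227: |R|=1.38302 >1
  x=-3.163: |R|=1.30525 >1
  x=-3.069: |R|=1.19617 >1
So |R|<1 on (-2.8846, 0).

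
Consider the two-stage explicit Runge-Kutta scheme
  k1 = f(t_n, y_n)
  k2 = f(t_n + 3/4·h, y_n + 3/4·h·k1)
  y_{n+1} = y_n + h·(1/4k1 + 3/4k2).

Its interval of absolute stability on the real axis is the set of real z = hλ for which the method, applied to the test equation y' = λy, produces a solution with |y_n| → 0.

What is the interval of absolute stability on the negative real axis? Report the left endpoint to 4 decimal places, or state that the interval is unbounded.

(-1.7778, 0).

With y'=λy (z=hλ):
  k1=λy_n ⇒ h·k1=z·y_n;  k2=λ(1+3/4z)y_n ⇒ h·k2=z(1+3/4z)y_n
  y_{n+1}/y_n = 1 + 1/4z + 3/4z(1+3/4z) = 1 + z + 9/16z²
  ⇒ R(z) = 1 + z + 9/16z².

Need |R(x)|<1, x<0.
x=-1.08: |R|=0.5761
R=1: x+9/16x²=0 ⇒ x=−16/9=-1.7778; min R=1−1/(4·9/16)=0.5556>−1
Confirm numerically:
  x=-1.351: |R|=0.67568 <1
  x=-1.082: |R|=0.57653 <1
  x=-0.967: |R|=0.55899 <1
  x=-0.960: |R|=0.55840 <1
  x=-2.352: |R|=1.75970 >1
  x=-2.223: |R|=1.55672 >1
Interval (-1.7778, 0).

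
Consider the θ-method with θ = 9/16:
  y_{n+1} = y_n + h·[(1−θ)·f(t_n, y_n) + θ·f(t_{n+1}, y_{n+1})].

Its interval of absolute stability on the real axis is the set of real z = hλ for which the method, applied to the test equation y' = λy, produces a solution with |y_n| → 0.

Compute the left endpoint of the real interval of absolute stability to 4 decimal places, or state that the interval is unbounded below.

On y'=λy, z=hλ:
  y_{n+1} = y_n + z·[7/16·y_n + 9/16·y_{n+1}] ⇒ (1 − 9/16z)y_{n+1} = (1 + 7/16z)y_n
  ⇒ R(z) = (1 + 7/16z)/(1 − 9/16z).

Need |R(x)|<1, x<0.
x=-1.65: |R|=0.1442
x=-2: |R|=0.0588
x=-10: |R|=0.5094
x=-100: |R|=0.7467
θ=9/16≥1/2 ⇒ |1+7/16x|<|1−9/16x| ∀x<0 ⇒ unbounded interval.

interval (−∞, 0).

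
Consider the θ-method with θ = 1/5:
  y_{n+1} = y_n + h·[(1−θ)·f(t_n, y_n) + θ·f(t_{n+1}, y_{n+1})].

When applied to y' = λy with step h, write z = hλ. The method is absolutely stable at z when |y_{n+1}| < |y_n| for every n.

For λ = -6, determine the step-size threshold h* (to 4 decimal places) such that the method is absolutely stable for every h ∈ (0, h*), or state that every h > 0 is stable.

(-3.3333,0); λ=-6 ⇒ h* = (10/3)/6 = 0.5556.

On y'=λy, z=hλ:
  y_{n+1} = y_n + z·[4/5·y_n + 1/5·y_{n+1}] ⇒ (1 − 1/5z)y_{n+1} = (1 + 4/5z)y_n
  so R(z) = (1 + 4/5z)/(1 − 1/5z).

Need |R(x)|<1, x<0.
x=-0.93: |R|=0.2159
R=−1: 1+4/5x = −1+1/5x ⇒ -3/5x=2 ⇒ x=2/(-3/5)=-3.3333
Confirm numerically:
  x=-3.219: |R|=0.95827 <1
  x=-2.828: |R|=0.80634 <1
  x=-1.989: |R|=0.42295 <1
  x=-1.598: |R|=0.21097 <1
  x=-3.884: |R|=1.18595 >1
  x=-3.421: |R|=1.03123 >1
So |R|<1 on (-3.3333, 0).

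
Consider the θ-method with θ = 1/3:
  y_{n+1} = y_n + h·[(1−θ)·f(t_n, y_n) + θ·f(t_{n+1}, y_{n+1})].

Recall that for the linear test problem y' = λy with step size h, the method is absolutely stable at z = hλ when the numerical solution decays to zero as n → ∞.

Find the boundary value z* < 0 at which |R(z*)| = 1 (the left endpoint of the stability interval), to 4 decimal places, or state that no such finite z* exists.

On y'=λy, z=hλ:
  y_{n+1} = y_n + z·[2/3·y_n + 1/3·y_{n+1}] ⇒ (1 − 1/3z)y_{n+1} = (1 + 2/3z)y_n
  Hence R(z) = (1 + 2/3z)/(1 − 1/3z).

Boundary: |R(x)|=1, x<0.
x=-0.8: |R|=0.3684
R=−1: 1+2/3x = −1+1/3x ⇒ -1/3x=2 ⇒ x=2/(-1/3)=-6.0000
Confirm numerically:
  x=-5.945: |R|=0.99385 <1
  x=-3.965: |R|=0.70782 <1
  x=-3.482: |R|=0.61154 <1
  x=-3.262: |R|=0.56276 <1
  x=-6.423: |R|=1.04489 >1
  x=-6.339: |R|=1.03630 >1
Interval (-6.0000, 0).

left endpoint -6.0000.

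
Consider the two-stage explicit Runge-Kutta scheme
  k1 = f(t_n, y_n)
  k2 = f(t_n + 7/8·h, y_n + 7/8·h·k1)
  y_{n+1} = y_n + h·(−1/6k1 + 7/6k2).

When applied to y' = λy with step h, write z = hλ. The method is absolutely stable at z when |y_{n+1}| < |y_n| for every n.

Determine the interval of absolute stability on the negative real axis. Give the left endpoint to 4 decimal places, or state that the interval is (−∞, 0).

(-0.9796, 0).

Test eqn y'=λy, z=hλ:
  k1=λy_n ⇒ h·k1=z·y_n;  k2=λ(1+7/8z)y_n ⇒ h·k2=z(1+7/8z)y_n
  y_{n+1}/y_n = 1 − 1/6z + 7/6z(1+7/8z) = 1 + z + 49/48z²
  ⇒ R(z) = 1 + z + 49/48z².

Boundary: |R(x)|=1, x<0.
x=-1.62: |R|=2.0591
R=1: x+49/48x²=0 ⇒ x=−48/49=-0.9796; min R=1−1/(4·49/48)=0.7551>−1
Confirm numerically:
  x=-0.941: |R|=0.96293 <1
  x=-0.832: |R|=0.87465 <1
  x=-0.759: |R|=0.82908 <1
  x=-0.603: |R|=0.76818 <1
  x=-1.579: |R|=1.96618 >1
  x=-1.090: |R|=1.12285 >1
Stable set (-0.9796, 0).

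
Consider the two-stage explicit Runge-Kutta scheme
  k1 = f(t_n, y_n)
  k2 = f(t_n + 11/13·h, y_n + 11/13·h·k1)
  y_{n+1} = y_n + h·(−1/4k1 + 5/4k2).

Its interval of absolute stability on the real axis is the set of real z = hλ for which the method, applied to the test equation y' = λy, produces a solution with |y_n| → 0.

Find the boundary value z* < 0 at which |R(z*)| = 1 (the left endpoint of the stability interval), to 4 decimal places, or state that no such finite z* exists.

z* = -0.9455.

Test eqn y'=λy, z=hλ:
  k1=λy_n ⇒ h·k1=z·y_n;  k2=λ(1+11/13z)y_n ⇒ h·k2=z(1+11/13z)y_n
  y_{n+1}/y_n = 1 − 1/4z + 5/4z(1+11/13z) = 1 + z + 55/52z²
  R(z) = 1 + z + 55/52z².

Need |R(x)|<1, x<0.
x=-1.46: |R|=1.7946
R=1: x+55/52x²=0 ⇒ x=−52/55=-0.9455; min R=1−1/(4·55/52)=0.7636>−1
Confirm numerically:
  x=-0.630: |R|=0.78980 <1
  x=-0.551: |R|=0.77012 <1
  x=-0.518: |R|=0.76580 <1
  x=-1.336: |R|=1.55187 >1
  x=-1.049: |R|=1.11489 >1
Stable set (-0.9455, 0).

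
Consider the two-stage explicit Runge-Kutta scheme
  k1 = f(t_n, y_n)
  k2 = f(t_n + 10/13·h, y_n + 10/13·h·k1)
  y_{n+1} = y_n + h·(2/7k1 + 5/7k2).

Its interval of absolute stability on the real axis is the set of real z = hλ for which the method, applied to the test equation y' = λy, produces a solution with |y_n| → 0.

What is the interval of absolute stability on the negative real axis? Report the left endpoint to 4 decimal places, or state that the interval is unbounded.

On y'=λy, z=hλ:
  k1=λy_n ⇒ h·k1=z·y_n;  k2=λ(1+10/13z)y_n ⇒ h·k2=z(1+10/13z)y_n
  y_{n+1}/y_n = 1 + 2/7z + 5/7z(1+10/13z) = 1 + z + 50/91z²
  Hence R(z) = 1 + z + 50/91z².

Find x<0 with |R(x)|<1.
x=-0.56: |R|=0.6123
R=1: x+50/91x²=0 ⇒ x=−91/50=-1.8200; min R=1−1/(4·50/91)=0.5450>−1
Confirm numerically:
  x=-1.541: |R|=0.76377 <1
  x=-1.126: |R|=0.57064 <1
  x=-0.963: |R|=0.54654 <1
  x=-0.927: |R|=0.54516 <1
  x=-2.188: |R|=1.44241 >1
  x=-1.996: |R|=1.19302 >1
Stable set (-1.8200, 0).

(-1.8200, 0).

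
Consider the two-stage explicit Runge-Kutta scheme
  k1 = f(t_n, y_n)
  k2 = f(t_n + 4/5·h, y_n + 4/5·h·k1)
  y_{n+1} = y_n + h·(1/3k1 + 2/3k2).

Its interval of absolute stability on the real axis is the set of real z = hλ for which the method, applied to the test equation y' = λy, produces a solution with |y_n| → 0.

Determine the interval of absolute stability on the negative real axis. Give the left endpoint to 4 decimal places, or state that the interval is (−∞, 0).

Test eqn y'=λy, z=hλ:
  k1=λy_n ⇒ h·k1=z·y_n;  k2=λ(1+4/5z)y_n ⇒ h·k2=z(1+4/5z)y_n
  y_{n+1}/y_n = 1 + 1/3z + 2/3z(1+4/5z) = 1 + z + 8/15z²
  ⇒ R(z) = 1 + z + 8/15z².

Solve |R(x)|<1 on ℝ⁻.
x=-0.32: |R|=0.7346
R=1: x+8/15x²=0 ⇒ x=−15/8=-1.8750; min R=1−1/(4·8/15)=0.5312>−1
Confirm numerically:
  x=-1.380: |R|=0.63568 <1
  x=-1.365: |R|=0.62872 <1
  x=-1.208: |R|=0.57027 <1
  x=-1.168: |R|=0.55959 <1
  x=-2.396: |R|=1.66577 >1
  x=-2.313: |R|=1.54032 >1
  x=-2.302: |R|=1.52424 >1
Stable set (-1.8750, 0).

z∈(-1.8750,0).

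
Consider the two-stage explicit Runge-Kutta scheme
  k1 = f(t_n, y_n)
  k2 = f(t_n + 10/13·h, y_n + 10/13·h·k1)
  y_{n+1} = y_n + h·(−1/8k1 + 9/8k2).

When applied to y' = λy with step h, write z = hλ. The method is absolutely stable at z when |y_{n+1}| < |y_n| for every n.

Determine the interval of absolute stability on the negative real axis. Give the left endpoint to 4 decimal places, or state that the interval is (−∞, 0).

With y'=λy (z=hλ):
  k1=λy_n ⇒ h·k1=z·y_n;  k2=λ(1+10/13z)y_n ⇒ h·k2=z(1+10/13z)y_n
  y_{n+1}/y_n = 1 − 1/8z + 9/8z(1+10/13z) = 1 + z + 45/52z²
  so R(z) = 1 + z + 45/52z².

Boundary: |R(x)|=1, x<0.
x=-0.92: |R|=0.8125
R=1: x+45/52x²=0 ⇒ x=−52/45=-1.1556; min R=1−1/(4·45/52)=0.7111>−1
Confirm numerically:
  x=-1.003: |R|=0.86758 <1
  x=-0.949: |R|=0.83037 <1
  x=-0.867: |R|=0.78350 <1
  x=-0.755: |R|=0.73829 <1
  x=-1.580: |R|=1.58035 >1
  x=-1.534: |R|=1.50239 >1
  x=-1.236: |R|=1.08604 >1
Stable set (-1.1556, 0).

z∈(-1.1556,0).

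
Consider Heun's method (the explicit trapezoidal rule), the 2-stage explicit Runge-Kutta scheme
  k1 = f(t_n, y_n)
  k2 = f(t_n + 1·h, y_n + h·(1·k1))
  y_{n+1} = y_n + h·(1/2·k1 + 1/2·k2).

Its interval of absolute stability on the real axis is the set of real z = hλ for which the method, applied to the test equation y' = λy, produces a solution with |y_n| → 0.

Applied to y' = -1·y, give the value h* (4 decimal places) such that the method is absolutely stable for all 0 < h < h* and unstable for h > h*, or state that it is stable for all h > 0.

(-2.0000,0); λ=-1 ⇒ h* = 2.0000.

With y'=λy (z=hλ):
  order 2, 2-stage ⇒ R(z)=1+z+z^2/2
  (e.g. R(-1.43)=0.59245, |R|=0.59245)

Need |R(x)|<1, x<0.
x=-1.43: |R|=0.5924
|R(-1.23)|=0.5264 |R(-0.93)|=0.5025 |R(-0.67)|=0.5544
Bisect:
  x_lo=-2.8456 |R|=2.2032  x_hi=-0.1762 |R|=0.8393
  mid=-1.51094 |R|=0.63053 →hi
  mid=-2.17829 |R|=1.19419 →lo
  mid=-1.84461 |R|=0.85669 →hi
  mid=-2.01145 |R|=1.01152 →lo
  mid=-1.92803 |R|=0.93062 →hi
  mid=-1.96974 |R|=0.97020 →hi
  mid=-1.99060 |R|=0.99064 →hi
  mid=-2.00102 |R|=1.00103 →lo
  mid=-1.99581 |R|=0.99582 →hi
  ...
  [-2.00005,-1.99988] ⇒ x*=-2.0000
So |R|<1 on (-2.0000, 0).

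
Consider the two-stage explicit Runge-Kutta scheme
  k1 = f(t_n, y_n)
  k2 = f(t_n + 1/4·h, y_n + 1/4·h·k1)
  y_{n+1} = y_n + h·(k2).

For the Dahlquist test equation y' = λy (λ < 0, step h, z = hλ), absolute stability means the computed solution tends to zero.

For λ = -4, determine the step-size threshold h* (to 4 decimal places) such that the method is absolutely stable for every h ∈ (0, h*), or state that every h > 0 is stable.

Test eqn y'=λy, z=hλ:
  k1=λy_n ⇒ h·k1=z·y_n;  k2=λ(1+1/4z)y_n ⇒ h·k2=z(1+1/4z)y_n
  y_{n+1}/y_n = 1 + z(1+1/4z) = 1 + z + 1/4z²
  R(z) = 1 + z + 1/4z².

Find x<0 with |R(x)|<1.
x=-1.31: |R|=0.1190
R=1: x+1/4x²=0 ⇒ x=−4=-4.0000; min R=1−1/(4·1/4)=0.0000>−1
Confirm numerically:
  x=-3.326: |R|=0.43957 <1
  x=-3.138: |R|=0.32376 <1
  x=-3.070: |R|=0.28622 <1
  x=-2.693: |R|=0.12006 <1
  x=-4.247: |R|=1.26225 >1
  x=-4.196: |R|=1.20560 >1
  x=-4.138: |R|=1.14276 >1
Stable set (-4.0000, 0).

(-4.0000,0); λ=-4 ⇒ h* = (4)/4 = 1.0000.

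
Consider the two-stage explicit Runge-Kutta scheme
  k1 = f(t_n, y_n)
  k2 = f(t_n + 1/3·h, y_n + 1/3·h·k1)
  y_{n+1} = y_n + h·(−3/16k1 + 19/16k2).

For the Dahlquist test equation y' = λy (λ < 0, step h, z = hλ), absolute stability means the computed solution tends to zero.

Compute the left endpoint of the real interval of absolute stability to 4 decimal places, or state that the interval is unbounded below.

left endpoint -2.5263.

With y'=λy (z=hλ):
  k1=λy_n ⇒ h·k1=z·y_n;  k2=λ(1+1/3z)y_n ⇒ h·k2=z(1+1/3z)y_n
  y_{n+1}/y_n = 1 − 3/16z + 19/16z(1+1/3z) = 1 + z + 19/48z²
  R(z) = 1 + z + 19/48z².

Solve |R(x)|<1 on ℝ⁻.
x=-1.32: |R|=0.3697
R=1: x+19/48x²=0 ⇒ x=−48/19=-2.5263; min R=1−1/(4·19/48)=0.3684>−1
Confirm numerically:
  x=-2.369: |R|=0.85248 <1
  x=-1.855: |R|=0.50707 <1
  x=-1.439: |R|=0.38066 <1
  x=-2.984: |R|=1.54060 >1
  x=-2.898: |R|=1.42637 >1
Stable set (-2.5263, 0).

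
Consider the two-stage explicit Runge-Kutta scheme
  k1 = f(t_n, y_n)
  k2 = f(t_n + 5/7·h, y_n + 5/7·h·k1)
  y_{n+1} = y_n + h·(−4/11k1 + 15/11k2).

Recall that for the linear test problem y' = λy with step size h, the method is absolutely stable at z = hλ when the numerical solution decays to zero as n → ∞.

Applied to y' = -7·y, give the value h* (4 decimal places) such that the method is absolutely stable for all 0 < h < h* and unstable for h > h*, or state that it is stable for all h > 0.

Set f=λy, z=hλ:
  k1=λy_n ⇒ h·k1=z·y_n;  k2=λ(1+5/7z)y_n ⇒ h·k2=z(1+5/7z)y_n
  y_{n+1}/y_n = 1 − 4/11z + 15/11z(1+5/7z) = 1 + z + 75/77z²
  so R(z) = 1 + z + 75/77z².

Find x<0 with |R(x)|<1.
x=-0.43: |R|=0.7501
R=1: x+75/77x²=0 ⇒ x=−77/75=-1.0267; min R=1−1/(4·75/77)=0.7433>−1
Confirm numerically:
  x=-1.006: |R|=0.97975 <1
  x=-0.795: |R|=0.82061 <1
  x=-0.524: |R|=0.74344 <1
  x=-0.499: |R|=0.74353 <1
  x=-1.383: |R|=1.48001 >1
  x=-1.355: |R|=1.43334 >1
  x=-1.104: |R|=1.08316 >1
So |R|<1 on (-1.0267, 0).

(-1.0267,0); λ=-7 ⇒ h* = (77/75)/7 = 0.1467.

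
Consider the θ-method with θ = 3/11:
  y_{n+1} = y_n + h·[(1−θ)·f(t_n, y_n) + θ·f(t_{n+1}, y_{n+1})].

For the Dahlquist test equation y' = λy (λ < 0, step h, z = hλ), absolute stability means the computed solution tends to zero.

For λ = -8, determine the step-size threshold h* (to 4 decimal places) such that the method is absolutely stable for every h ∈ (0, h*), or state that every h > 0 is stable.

(-4.4000,0); λ=-8 ⇒ h* = (22/5)/8 = 0.5500.

Test eqn y'=λy, z=hλ:
  y_{n+1} = y_n + z·[8/11·y_n + 3/11·y_{n+1}] ⇒ (1 − 3/11z)y_{n+1} = (1 + 8/11z)y_n
  ⇒ R(z) = (1 + 8/11z)/(1 − 3/11z).

Find x<0 with |R(x)|<1.
x=-0.38: |R|=0.6557
R=−1: 1+8/11x = −1+3/11x ⇒ -5/11x=2 ⇒ x=2/(-5/11)=-4.4000
Confirm numerically:
  x=-4.122: |R|=0.94051 <1
  x=-3.989: |R|=0.91052 <1
  x=-3.294: |R|=0.73518 <1
  x=-2.672: |R|=0.54565 <1
  x=-4.659: |R|=1.05185 >1
  x=-4.426: |R|=1.00535 >1
Stable set (-4.4000, 0).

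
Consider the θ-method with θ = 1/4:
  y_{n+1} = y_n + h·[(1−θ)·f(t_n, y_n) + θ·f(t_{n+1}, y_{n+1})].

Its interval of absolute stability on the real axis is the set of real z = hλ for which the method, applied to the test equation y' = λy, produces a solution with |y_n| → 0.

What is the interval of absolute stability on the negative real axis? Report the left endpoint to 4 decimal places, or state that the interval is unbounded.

z∈(-4.0000,0).

With y'=λy (z=hλ):
  y_{n+1} = y_n + z·[3/4·y_n + 1/4·y_{n+1}] ⇒ (1 − 1/4z)y_{n+1} = (1 + 3/4z)y_n
  so R(z) = (1 + 3/4z)/(1 − 1/4z).

Find x<0 with |R(x)|<1.
x=-0.81: |R|=0.3264
R=−1: 1+3/4x = −1+1/4x ⇒ -1/2x=2 ⇒ x=2/(-1/2)=-4.0000
Confirm numerically:
  x=-3.383: |R|=0.83286 <1
  x=-2.513: |R|=0.54337 <1
  x=-2.125: |R|=0.38776 <1
  x=-4.290: |R|=1.06996 >1
  x=-4.236: |R|=1.05731 >1
Stable set (-4.0000, 0).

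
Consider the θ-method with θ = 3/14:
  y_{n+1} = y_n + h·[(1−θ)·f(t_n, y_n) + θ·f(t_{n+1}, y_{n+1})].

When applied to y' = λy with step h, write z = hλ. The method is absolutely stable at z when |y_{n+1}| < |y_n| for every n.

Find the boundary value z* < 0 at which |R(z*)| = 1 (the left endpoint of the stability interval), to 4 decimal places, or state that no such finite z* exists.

On y'=λy, z=hλ:
  y_{n+1} = y_n + z·[11/14·y_n + 3/14·y_{n+1}] ⇒ (1 − 3/14z)y_{n+1} = (1 + 11/14z)y_n
  so R(z) = (1 + 11/14z)/(1 − 3/14z).

Solve |R(x)|<1 on ℝ⁻.
x=-1.34: |R|=0.0411
R=−1: 1+11/14x = −1+3/14x ⇒ -4/7x=2 ⇒ x=2/(-4/7)=-3.5000
Confirm numerically:
  x=-2.859: |R|=0.77287 <1
  x=-2.662: |R|=0.69508 <1
  x=-2.207: |R|=0.49838 <1
  x=-1.960: |R|=0.38028 <1
  x=-3.914: |R|=1.12866 >1
  x=-3.895: |R|=1.12303 >1
  x=-3.774: |R|=1.08657 >1
Stable set (-3.5000, 0).

left endpoint -3.5000.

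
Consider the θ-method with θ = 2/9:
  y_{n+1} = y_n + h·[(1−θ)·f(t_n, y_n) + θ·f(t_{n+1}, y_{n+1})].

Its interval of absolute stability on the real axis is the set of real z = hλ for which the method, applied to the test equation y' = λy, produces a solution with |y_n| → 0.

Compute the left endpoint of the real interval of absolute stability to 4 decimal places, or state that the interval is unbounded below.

Test eqn y'=λy, z=hλ:
  y_{n+1} = y_n + z·[7/9·y_n + 2/9·y_{n+1}] ⇒ (1 − 2/9z)y_{n+1} = (1 + 7/9z)y_n
  so R(z) = (1 + 7/9z)/(1 − 2/9z).

Find x<0 with |R(x)|<1.
x=-0.78: |R|=0.3352
R=−1: 1+7/9x = −1+2/9x ⇒ -5/9x=2 ⇒ x=2/(-5/9)=-3.6000
Confirm numerically:
  x=-2.182: |R|=0.46947 <1
  x=-2.173: |R|=0.46538 <1
  x=-1.995: |R|=0.38222 <1
  x=-4.048: |R|=1.13102 >1
  x=-3.868: |R|=1.08007 >1
Interval (-3.6000, 0).

z* = -3.6000.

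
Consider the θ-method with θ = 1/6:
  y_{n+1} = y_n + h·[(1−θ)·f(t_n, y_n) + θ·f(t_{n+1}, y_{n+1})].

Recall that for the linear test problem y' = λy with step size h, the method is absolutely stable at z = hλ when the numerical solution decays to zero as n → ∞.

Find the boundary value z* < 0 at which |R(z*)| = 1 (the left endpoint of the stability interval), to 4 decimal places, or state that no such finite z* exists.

left endpoint -3.0000.

Set f=λy, z=hλ:
  y_{n+1} = y_n + z·[5/6·y_n + 1/6·y_{n+1}] ⇒ (1 − 1/6z)y_{n+1} = (1 + 5/6z)y_n
  so R(z) = (1 + 5/6z)/(1 − 1/6z).

Need |R(x)|<1, x<0.
x=-1.34: |R|=0.0954
R=−1: 1+5/6x = −1+1/6x ⇒ -2/3x=2 ⇒ x=2/(-2/3)=-3.0000
Confirm numerically:
  x=-2.953: |R|=0.97900 <1
  x=-2.487: |R|=0.75822 <1
  x=-2.142: |R|=0.57848 <1
  x=-1.259: |R|=0.04064 <1
  x=-3.298: |R|=1.12820 >1
  x=-3.168: |R|=1.07330 >1
Interval (-3.0000, 0).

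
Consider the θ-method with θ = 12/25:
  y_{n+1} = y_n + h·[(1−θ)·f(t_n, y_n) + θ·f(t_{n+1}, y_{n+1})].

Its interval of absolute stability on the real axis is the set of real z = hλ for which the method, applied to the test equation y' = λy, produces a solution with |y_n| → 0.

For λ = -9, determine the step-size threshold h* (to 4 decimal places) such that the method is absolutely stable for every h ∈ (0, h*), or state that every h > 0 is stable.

Test eqn y'=λy, z=hλ:
  y_{n+1} = y_n + z·[13/25·y_n + 12/25·y_{n+1}] ⇒ (1 − 12/25z)y_{n+1} = (1 + 13/25z)y_n
  R(z) = (1 + 13/25z)/(1 − 12/25z).

Solve |R(x)|<1 on ℝ⁻.
x=-1.31: |R|=0.1957
R=−1: 1+13/25x = −1+12/25x ⇒ -1/25x=2 ⇒ x=2/(-1/25)=-50.0000
Confirm numerically:
  x=-35.516: |R|=0.96790 <1
  x=-32.926: |R|=0.95936 <1
  x=-31.730: |R|=0.95497 <1
  x=-50.513: |R|=1.00081 >1
  x=-50.244: |R|=1.00039 >1
So |R|<1 on (-50.0000, 0).

(-50.0000,0); λ=-9 ⇒ h* = (50)/9 = 5.5556.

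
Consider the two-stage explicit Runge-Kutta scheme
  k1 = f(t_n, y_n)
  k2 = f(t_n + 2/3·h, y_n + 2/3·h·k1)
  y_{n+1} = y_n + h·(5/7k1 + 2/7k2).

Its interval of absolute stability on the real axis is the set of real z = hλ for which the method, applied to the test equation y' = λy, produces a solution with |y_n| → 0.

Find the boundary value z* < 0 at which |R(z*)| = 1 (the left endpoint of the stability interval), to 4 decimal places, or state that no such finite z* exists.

On y'=λy, z=hλ:
  k1=λy_n ⇒ h·k1=z·y_n;  k2=λ(1+2/3z)y_n ⇒ h·k2=z(1+2/3z)y_n
  y_{n+1}/y_n = 1 + 5/7z + 2/7z(1+2/3z) = 1 + z + 4/21z²
  ⇒ R(z) = 1 + z + 4/21z².

Need |R(x)|<1, x<0.
x=-0.34: |R|=0.6820
R=1: x+4/21x²=0 ⇒ x=−21/4=-5.2500; min R=1−1/(4·4/21)=-0.3125>−1
Confirm numerically:
  x=-4.936: |R|=0.70478 <1
  x=-4.871: |R|=0.64836 <1
  x=-4.477: |R|=0.34082 <1
  x=-4.304: |R|=0.22446 <1
  x=-5.722: |R|=1.51444 >1
  x=-5.636: |R|=1.41438 >1
Stable set (-5.2500, 0).

left endpoint -5.2500.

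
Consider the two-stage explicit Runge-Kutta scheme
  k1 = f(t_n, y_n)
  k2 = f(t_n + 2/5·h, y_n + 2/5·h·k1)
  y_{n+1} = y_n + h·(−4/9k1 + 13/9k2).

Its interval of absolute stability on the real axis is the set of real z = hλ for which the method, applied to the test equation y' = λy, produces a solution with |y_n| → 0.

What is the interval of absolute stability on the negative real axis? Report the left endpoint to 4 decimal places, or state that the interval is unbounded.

With y'=λy (z=hλ):
  k1=λy_n ⇒ h·k1=z·y_n;  k2=λ(1+2/5z)y_n ⇒ h·k2=z(1+2/5z)y_n
  y_{n+1}/y_n = 1 − 4/9z + 13/9z(1+2/5z) = 1 + z + 26/45z²
  ⇒ R(z) = 1 + z + 26/45z².

Find x<0 with |R(x)|<1.
x=-0.41: |R|=0.6871
R=1: x+26/45x²=0 ⇒ x=−45/26=-1.7308; min R=1−1/(4·26/45)=0.5673>−1
Confirm numerically:
  x=-1.586: |R|=0.86734 <1
  x=-1.561: |R|=0.84688 <1
  x=-1.153: |R|=0.61510 <1
  x=-0.765: |R|=0.57313 <1
  x=-2.000: |R|=1.31111 >1
  x=-1.993: |R|=1.30196 >1
  x=-1.919: |R|=1.20870 >1
Stable set (-1.7308, 0).

z∈(-1.7308,0).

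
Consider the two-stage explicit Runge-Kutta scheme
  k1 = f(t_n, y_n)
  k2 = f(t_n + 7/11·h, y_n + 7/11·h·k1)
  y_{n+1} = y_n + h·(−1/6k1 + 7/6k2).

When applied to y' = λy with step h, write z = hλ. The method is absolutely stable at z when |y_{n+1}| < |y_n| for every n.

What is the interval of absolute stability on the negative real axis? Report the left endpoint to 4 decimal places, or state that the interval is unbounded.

Set f=λy, z=hλ:
  k1=λy_n ⇒ h·k1=z·y_n;  k2=λ(1+7/11z)y_n ⇒ h·k2=z(1+7/11z)y_n
  y_{n+1}/y_n = 1 − 1/6z + 7/6z(1+7/11z) = 1 + z + 49/66z²
  R(z) = 1 + z + 49/66z².

Boundary: |R(x)|=1, x<0.
x=-0.78: |R|=0.6717
R=1: x+49/66x²=0 ⇒ x=−66/49=-1.3469; min R=1−1/(4·49/66)=0.6633>−1
Confirm numerically:
  x=-1.127: |R|=0.81597 <1
  x=-0.908: |R|=0.70410 <1
  x=-0.788: |R|=0.67300 <1
  x=-0.775: |R|=0.67092 <1
  x=-1.801: |R|=1.60713 >1
  x=-1.577: |R|=1.26936 >1
  x=-1.379: |R|=1.03282 >1
Stable set (-1.3469, 0).

z∈(-1.3469,0).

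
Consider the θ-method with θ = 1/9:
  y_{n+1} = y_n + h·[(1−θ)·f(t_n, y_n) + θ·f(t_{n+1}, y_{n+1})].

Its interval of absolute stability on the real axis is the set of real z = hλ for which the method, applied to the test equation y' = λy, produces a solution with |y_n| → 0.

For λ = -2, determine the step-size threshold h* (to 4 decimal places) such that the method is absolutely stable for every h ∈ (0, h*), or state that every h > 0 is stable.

(-2.5714,0); λ=-2 ⇒ h* = (18/7)/2 = 1.2857.

Test eqn y'=λy, z=hλ:
  y_{n+1} = y_n + z·[8/9·y_n + 1/9·y_{n+1}] ⇒ (1 − 1/9z)y_{n+1} = (1 + 8/9z)y_n
  so R(z) = (1 + 8/9z)/(1 − 1/9z).

Find x<0 with |R(x)|<1.
x=-1.66: |R|=0.4015
R=−1: 1+8/9x = −1+1/9x ⇒ -7/9x=2 ⇒ x=2/(-7/9)=-2.5714
Confirm numerically:
  x=-2.071: |R|=0.68359 <1
  x=-1.854: |R|=0.53731 <1
  x=-1.565: |R|=0.33318 <1
  x=-1.387: |R|=0.20179 <1
  x=-3.048: |R|=1.27689 >1
  x=-3.024: |R|=1.26347 >1
Interval (-2.5714, 0).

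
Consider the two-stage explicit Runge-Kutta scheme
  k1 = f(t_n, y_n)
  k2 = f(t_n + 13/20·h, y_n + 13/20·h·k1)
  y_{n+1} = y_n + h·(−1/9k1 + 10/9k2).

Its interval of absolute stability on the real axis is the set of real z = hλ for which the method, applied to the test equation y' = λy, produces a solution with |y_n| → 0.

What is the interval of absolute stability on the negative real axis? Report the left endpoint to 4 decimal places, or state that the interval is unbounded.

(-1.3846, 0).

Test eqn y'=λy, z=hλ:
  k1=λy_n ⇒ h·k1=z·y_n;  k2=λ(1+13/20z)y_n ⇒ h·k2=z(1+13/20z)y_n
  y_{n+1}/y_n = 1 − 1/9z + 10/9z(1+13/20z) = 1 + z + 13/18z²
  ⇒ R(z) = 1 + z + 13/18z².

Need |R(x)|<1, x<0.
x=-0.76: |R|=0.6572
R=1: x+13/18x²=0 ⇒ x=−18/13=-1.3846; min R=1−1/(4·13/18)=0.6538>−1
Confirm numerically:
  x=-0.812: |R|=0.66419 <1
  x=-0.809: |R|=0.66368 <1
  x=-0.693: |R|=0.65385 <1
  x=-0.565: |R|=0.66555 <1
  x=-1.800: |R|=1.54000 >1
  x=-1.577: |R|=1.21912 >1
  x=-1.520: |R|=1.14862 >1
Stable set (-1.3846, 0).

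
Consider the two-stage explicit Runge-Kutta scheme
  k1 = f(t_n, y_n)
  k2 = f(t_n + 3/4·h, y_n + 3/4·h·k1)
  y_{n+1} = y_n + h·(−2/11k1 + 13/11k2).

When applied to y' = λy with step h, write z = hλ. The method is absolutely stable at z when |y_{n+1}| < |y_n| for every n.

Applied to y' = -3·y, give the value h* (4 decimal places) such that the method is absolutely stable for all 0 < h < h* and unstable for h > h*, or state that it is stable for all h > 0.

(-1.1282,0); λ=-3 ⇒ h* = (44/39)/3 = 0.3761.

On y'=λy, z=hλ:
  k1=λy_n ⇒ h·k1=z·y_n;  k2=λ(1+3/4z)y_n ⇒ h·k2=z(1+3/4z)y_n
  y_{n+1}/y_n = 1 − 2/11z + 13/11z(1+3/4z) = 1 + z + 39/44z²
  ⇒ R(z) = 1 + z + 39/44z².

Solve |R(x)|<1 on ℝ⁻.
x=-0.89: |R|=0.8121
R=1: x+39/44x²=0 ⇒ x=−44/39=-1.1282; min R=1−1/(4·39/44)=0.7179>−1
Confirm numerically:
  x=-0.720: |R|=0.73949 <1
  x=-0.562: |R|=0.71795 <1
  x=-0.537: |R|=0.71860 <1
  x=-1.501: |R|=1.49598 >1
  x=-1.488: |R|=1.47454 >1
  x=-1.180: |R|=1.05417 >1
Stable set (-1.1282, 0).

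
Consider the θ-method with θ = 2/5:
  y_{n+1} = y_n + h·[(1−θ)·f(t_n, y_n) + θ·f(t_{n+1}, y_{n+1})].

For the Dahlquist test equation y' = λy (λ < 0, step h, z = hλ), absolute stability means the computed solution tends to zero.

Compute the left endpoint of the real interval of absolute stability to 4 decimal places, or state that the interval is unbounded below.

left endpoint -10.0000.

On y'=λy, z=hλ:
  y_{n+1} = y_n + z·[3/5·y_n + 2/5·y_{n+1}] ⇒ (1 − 2/5z)y_{n+1} = (1 + 3/5z)y_n
  so R(z) = (1 + 3/5z)/(1 − 2/5z).

Find x<0 with |R(x)|<1.
x=-1.69: |R|=0.0084
R=−1: 1+3/5x = −1+2/5x ⇒ -1/5x=2 ⇒ x=2/(-1/5)=-10.0000
Confirm numerically:
  x=-9.450: |R|=0.97699 <1
  x=-7.585: |R|=0.88027 <1
  x=-6.977: |R|=0.84051 <1
  x=-5.189: |R|=0.68715 <1
  x=-10.502: |R|=1.01930 >1
  x=-10.090: |R|=1.00357 >1
Stable set (-10.0000, 0).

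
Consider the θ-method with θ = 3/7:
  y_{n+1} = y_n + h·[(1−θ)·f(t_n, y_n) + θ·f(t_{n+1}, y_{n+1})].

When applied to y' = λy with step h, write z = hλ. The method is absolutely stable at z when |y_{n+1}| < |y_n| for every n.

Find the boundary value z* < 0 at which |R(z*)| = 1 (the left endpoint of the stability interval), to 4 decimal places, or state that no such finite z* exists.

With y'=λy (z=hλ):
  y_{n+1} = y_n + z·[4/7·y_n + 3/7·y_{n+1}] ⇒ (1 − 3/7z)y_{n+1} = (1 + 4/7z)y_n
  so R(z) = (1 + 4/7z)/(1 − 3/7z).

Find x<0 with |R(x)|<1.
x=-0.93: |R|=0.3350
R=−1: 1+4/7x = −1+3/7x ⇒ -1/7x=2 ⇒ x=2/(-1/7)=-14.0000
Confirm numerically:
  x=-13.667: |R|=0.99306 <1
  x=-9.921: |R|=0.88905 <1
  x=-9.050: |R|=0.85505 <1
  x=-7.579: |R|=0.78407 <1
  x=-14.550: |R|=1.01086 >1
  x=-14.218: |R|=1.00439 >1
  x=-14.199: |R|=1.00401 >1
Stable set (-14.0000, 0).

z* = -14.0000.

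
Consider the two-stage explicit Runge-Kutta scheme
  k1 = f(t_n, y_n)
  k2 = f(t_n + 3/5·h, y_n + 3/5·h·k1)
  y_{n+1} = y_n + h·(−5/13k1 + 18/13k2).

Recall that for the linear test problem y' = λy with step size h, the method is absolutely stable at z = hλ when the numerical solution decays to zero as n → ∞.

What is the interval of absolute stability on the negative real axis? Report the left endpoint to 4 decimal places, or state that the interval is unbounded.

On y'=λy, z=hλ:
  k1=λy_n ⇒ h·k1=z·y_n;  k2=λ(1+3/5z)y_n ⇒ h·k2=z(1+3/5z)y_n
  y_{n+1}/y_n = 1 − 5/13z + 18/13z(1+3/5z) = 1 + z + 54/65z²
  so R(z) = 1 + z + 54/65z².

Find x<0 with |R(x)|<1.
x=-0.35: |R|=0.7518
R=1: x+54/65x²=0 ⇒ x=−65/54=-1.2037; min R=1−1/(4·54/65)=0.6991>−1
Confirm numerically:
  x=-0.987: |R|=0.82231 <1
  x=-0.973: |R|=0.81351 <1
  x=-0.659: |R|=0.70179 <1
  x=-1.750: |R|=1.79423 >1
  x=-1.652: |R|=1.61526 >1
  x=-1.470: |R|=1.32521 >1
Stable set (-1.2037, 0).

z∈(-1.2037,0).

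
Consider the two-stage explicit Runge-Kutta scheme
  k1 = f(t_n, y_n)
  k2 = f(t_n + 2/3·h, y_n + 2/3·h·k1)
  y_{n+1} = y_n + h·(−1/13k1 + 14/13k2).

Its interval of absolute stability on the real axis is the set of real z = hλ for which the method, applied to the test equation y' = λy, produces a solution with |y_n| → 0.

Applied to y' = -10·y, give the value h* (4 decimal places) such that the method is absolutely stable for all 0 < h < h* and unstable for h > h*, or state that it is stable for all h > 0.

(-1.3929,0); λ=-10 ⇒ h* = (39/28)/10 = 0.1393.

Set f=λy, z=hλ:
  k1=λy_n ⇒ h·k1=z·y_n;  k2=λ(1+2/3z)y_n ⇒ h·k2=z(1+2/3z)y_n
  y_{n+1}/y_n = 1 − 1/13z + 14/13z(1+2/3z) = 1 + z + 28/39z²
  R(z) = 1 + z + 28/39z².

Boundary: |R(x)|=1, x<0.
x=-0.92: |R|=0.6877
R=1: x+28/39x²=0 ⇒ x=−39/28=-1.3929; min R=1−1/(4·28/39)=0.6518>−1
Confirm numerically:
  x=-1.199: |R|=0.83312 <1
  x=-1.069: |R|=0.75144 <1
  x=-0.881: |R|=0.67624 <1
  x=-1.759: |R|=1.46239 >1
  x=-1.587: |R|=1.22120 >1
Stable set (-1.3929, 0).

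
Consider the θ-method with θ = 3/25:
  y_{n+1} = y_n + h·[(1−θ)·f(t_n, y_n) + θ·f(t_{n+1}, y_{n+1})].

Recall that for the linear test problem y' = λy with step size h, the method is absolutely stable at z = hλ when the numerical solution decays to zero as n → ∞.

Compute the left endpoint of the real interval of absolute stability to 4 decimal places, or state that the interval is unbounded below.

z* = -2.6316.

On y'=λy, z=hλ:
  y_{n+1} = y_n + z·[22/25·y_n + 3/25·y_{n+1}] ⇒ (1 − 3/25z)y_{n+1} = (1 + 22/25z)y_n
  so R(z) = (1 + 22/25z)/(1 − 3/25z).

Find x<0 with |R(x)|<1.
x=-0.82: |R|=0.2535
R=−1: 1+22/25x = −1+3/25x ⇒ -19/25x=2 ⇒ x=2/(-19/25)=-2.6316
Confirm numerically:
  x=-2.561: |R|=0.95897 <1
  x=-2.321: |R|=0.81538 <1
  x=-1.669: |R|=0.39051 <1
  x=-3.057: |R|=1.23655 >1
  x=-2.840: |R|=1.11814 >1
Interval (-2.6316, 0).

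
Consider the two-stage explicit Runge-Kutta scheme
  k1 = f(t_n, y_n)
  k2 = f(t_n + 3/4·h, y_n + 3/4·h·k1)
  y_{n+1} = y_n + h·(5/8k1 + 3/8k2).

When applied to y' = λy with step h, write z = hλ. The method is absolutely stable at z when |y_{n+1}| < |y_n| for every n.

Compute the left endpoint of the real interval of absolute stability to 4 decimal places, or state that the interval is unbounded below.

left endpoint -3.5556.

On y'=λy, z=hλ:
  k1=λy_n ⇒ h·k1=z·y_n;  k2=λ(1+3/4z)y_n ⇒ h·k2=z(1+3/4z)y_n
  y_{n+1}/y_n = 1 + 5/8z + 3/8z(1+3/4z) = 1 + z + 9/32z²
  so R(z) = 1 + z + 9/32z².

Boundary: |R(x)|=1, x<0.
x=-0.65: |R|=0.4688
R=1: x+9/32x²=0 ⇒ x=−32/9=-3.5556; min R=1−1/(4·9/32)=0.1111>−1
Confirm numerically:
  x=-2.721: |R|=0.36133 <1
  x=-2.601: |R|=0.30171 <1
  x=-2.193: |R|=0.15960 <1
  x=-4.113: |R|=1.64484 >1
  x=-3.922: |R|=1.40421 >1
  x=-3.666: |R|=1.11388 >1
Interval (-3.5556, 0).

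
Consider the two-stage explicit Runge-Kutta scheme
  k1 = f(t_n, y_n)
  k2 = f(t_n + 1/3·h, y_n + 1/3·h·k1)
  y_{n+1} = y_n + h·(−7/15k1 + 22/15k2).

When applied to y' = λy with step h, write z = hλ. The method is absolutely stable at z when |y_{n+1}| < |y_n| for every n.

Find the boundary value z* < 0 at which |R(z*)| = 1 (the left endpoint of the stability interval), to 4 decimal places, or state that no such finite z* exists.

On y'=λy, z=hλ:
  k1=λy_n ⇒ h·k1=z·y_n;  k2=λ(1+1/3z)y_n ⇒ h·k2=z(1+1/3z)y_n
  y_{n+1}/y_n = 1 − 7/15z + 22/15z(1+1/3z) = 1 + z + 22/45z²
  so R(z) = 1 + z + 22/45z².

Need |R(x)|<1, x<0.
x=-0.66: |R|=0.5530
R=1: x+22/45x²=0 ⇒ x=−45/22=-2.0455; min R=1−1/(4·22/45)=0.4886>−1
Confirm numerically:
  x=-1.969: |R|=0.92640 <1
  x=-1.389: |R|=0.55422 <1
  x=-1.343: |R|=0.53878 <1
  x=-0.832: |R|=0.50642 <1
  x=-2.566: |R|=1.65302 >1
  x=-2.322: |R|=1.31393 >1
So |R|<1 on (-2.0455, 0).

left endpoint -2.0455.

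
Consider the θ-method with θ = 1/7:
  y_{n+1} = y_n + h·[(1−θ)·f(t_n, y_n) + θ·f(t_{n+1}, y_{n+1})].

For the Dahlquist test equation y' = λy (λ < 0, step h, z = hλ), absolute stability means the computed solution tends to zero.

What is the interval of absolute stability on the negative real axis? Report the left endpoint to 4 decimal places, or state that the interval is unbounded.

Set f=λy, z=hλ:
  y_{n+1} = y_n + z·[6/7·y_n + 1/7·y_{n+1}] ⇒ (1 − 1/7z)y_{n+1} = (1 + 6/7z)y_n
  so R(z) = (1 + 6/7z)/(1 − 1/7z).

Find x<0 with |R(x)|<1.
x=-0.69: |R|=0.3719
R=−1: 1+6/7x = −1+1/7x ⇒ -5/7x=2 ⇒ x=2/(-5/7)=-2.8000
Confirm numerically:
  x=-2.564: |R|=0.87662 <1
  x=-2.374: |R|=0.77278 <1
  x=-1.479: |R|=0.22102 <1
  x=-1.357: |R|=0.13665 <1
  x=-3.224: |R|=1.20736 >1
  x=-3.026: |R|=1.11271 >1
  x=-2.857: |R|=1.02891 >1
Interval (-2.8000, 0).

(-2.8000, 0).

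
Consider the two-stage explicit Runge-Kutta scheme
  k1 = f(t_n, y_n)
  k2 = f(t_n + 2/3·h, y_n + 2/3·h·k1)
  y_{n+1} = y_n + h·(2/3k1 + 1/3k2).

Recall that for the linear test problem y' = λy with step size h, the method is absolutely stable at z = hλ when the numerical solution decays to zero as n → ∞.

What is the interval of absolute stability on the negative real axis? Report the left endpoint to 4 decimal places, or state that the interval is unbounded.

z∈(-4.5000,0).

With y'=λy (z=hλ):
  k1=λy_n ⇒ h·k1=z·y_n;  k2=λ(1+2/3z)y_n ⇒ h·k2=z(1+2/3z)y_n
  y_{n+1}/y_n = 1 + 2/3z + 1/3z(1+2/3z) = 1 + z + 2/9z²
  R(z) = 1 + z + 2/9z².

Solve |R(x)|<1 on ℝ⁻.
x=-1.12: |R|=0.1588
R=1: x+2/9x²=0 ⇒ x=−9/2=-4.5000; min R=1−1/(4·2/9)=-0.1250>−1
Confirm numerically:
  x=-4.184: |R|=0.70619 <1
  x=-3.318: |R|=0.12847 <1
  x=-2.560: |R|=0.10364 <1
  x=-2.309: |R|=0.12423 <1
  x=-4.688: |R|=1.19585 >1
  x=-4.674: |R|=1.18073 >1
Stable set (-4.5000, 0).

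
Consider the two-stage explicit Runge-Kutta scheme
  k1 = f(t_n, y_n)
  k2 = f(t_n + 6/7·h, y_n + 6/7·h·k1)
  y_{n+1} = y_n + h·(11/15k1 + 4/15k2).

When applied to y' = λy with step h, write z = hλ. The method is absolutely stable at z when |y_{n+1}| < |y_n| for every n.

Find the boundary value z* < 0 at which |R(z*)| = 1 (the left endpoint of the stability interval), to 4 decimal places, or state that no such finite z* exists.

Test eqn y'=λy, z=hλ:
  k1=λy_n ⇒ h·k1=z·y_n;  k2=λ(1+6/7z)y_n ⇒ h·k2=z(1+6/7z)y_n
  y_{n+1}/y_n = 1 + 11/15z + 4/15z(1+6/7z) = 1 + z + 8/35z²
  so R(z) = 1 + z + 8/35z².

Solve |R(x)|<1 on ℝ⁻.
x=-1.51: |R|=0.0112
R=1: x+8/35x²=0 ⇒ x=−35/8=-4.3750; min R=1−1/(4·8/35)=-0.0938>−1
Confirm numerically:
  x=-3.243: |R|=0.16090 <1
  x=-2.038: |R|=0.08864 <1
  x=-2.012: |R|=0.08671 <1
  x=-4.958: |R|=1.66069 >1
  x=-4.772: |R|=1.43302 >1
So |R|<1 on (-4.3750, 0).

left endpoint -4.3750.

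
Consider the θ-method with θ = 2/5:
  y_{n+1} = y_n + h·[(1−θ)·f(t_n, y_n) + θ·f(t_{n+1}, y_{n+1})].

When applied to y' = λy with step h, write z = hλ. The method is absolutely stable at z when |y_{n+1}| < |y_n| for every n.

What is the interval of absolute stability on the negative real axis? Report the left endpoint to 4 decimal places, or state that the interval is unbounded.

(-10.0000, 0).

Test eqn y'=λy, z=hλ:
  y_{n+1} = y_n + z·[3/5·y_n + 2/5·y_{n+1}] ⇒ (1 − 2/5z)y_{n+1} = (1 + 3/5z)y_n
  ⇒ R(z) = (1 + 3/5z)/(1 − 2/5z).

Boundary: |R(x)|=1, x<0.
x=-1.16: |R|=0.2077
R=−1: 1+3/5x = −1+2/5x ⇒ -1/5x=2 ⇒ x=2/(-1/5)=-10.0000
Confirm numerically:
  x=-9.808: |R|=0.99220 <1
  x=-7.449: |R|=0.87180 <1
  x=-7.200: |R|=0.85567 <1
  x=-5.183: |R|=0.68652 <1
  x=-10.040: |R|=1.00159 >1
  x=-10.031: |R|=1.00124 >1
Stable set (-10.0000, 0).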